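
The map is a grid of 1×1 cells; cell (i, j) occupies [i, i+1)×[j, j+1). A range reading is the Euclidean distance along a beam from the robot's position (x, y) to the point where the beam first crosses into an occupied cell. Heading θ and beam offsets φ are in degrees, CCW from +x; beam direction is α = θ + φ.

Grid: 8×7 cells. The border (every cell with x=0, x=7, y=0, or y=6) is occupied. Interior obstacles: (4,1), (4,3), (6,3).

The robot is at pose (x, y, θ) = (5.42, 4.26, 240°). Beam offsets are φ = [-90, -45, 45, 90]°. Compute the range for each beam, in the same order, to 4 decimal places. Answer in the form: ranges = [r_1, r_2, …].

beam 1: φ=-90°, α=150°
  direction (-0.8660, 0.5000); cell (5,4); t to first gridline: x 0.4850, y 1.4800 (then +1.1547 / +2.0000)
    (4,4) via x @ 0.4850
    (4,5) via y @ 1.4800
    (3,5) via x @ 1.6397
    (2,5) via x @ 2.7944
    (2,6) via y @ 3.4800  # hit
  → r_1 = 3.4800
beam 2: φ=-45°, α=195°
  direction (-0.9659, -0.2588); cell (5,4); t to first gridline: x 0.4348, y 1.0046 (then +1.0353 / +3.8637)
    (4,4) via x @ 0.4348
    (4,3) via y @ 1.0046  # hit
  → r_2 = 1.0046
beam 3: φ=45°, α=285°
  direction (0.2588, -0.9659); cell (5,4); t to first gridline: x 2.2409, y 0.2692 (then +3.8637 / +1.0353)
    (5,3) via y @ 0.2692
    (5,2) via y @ 1.3044
    (6,2) via x @ 2.2409
    (6,1) via y @ 2.3397
    (6,0) via y @ 3.3750  # hit
  → r_3 = 3.3750
beam 4: φ=90°, α=330°
  direction (0.8660, -0.5000); cell (5,4); t to first gridline: x 0.6697, y 0.5200 (then +1.1547 / +2.0000)
    (5,3) via y @ 0.5200
    (6,3) via x @ 0.6697  # hit
  → r_4 = 0.6697

ranges = [3.4800, 1.0046, 3.3750, 0.6697]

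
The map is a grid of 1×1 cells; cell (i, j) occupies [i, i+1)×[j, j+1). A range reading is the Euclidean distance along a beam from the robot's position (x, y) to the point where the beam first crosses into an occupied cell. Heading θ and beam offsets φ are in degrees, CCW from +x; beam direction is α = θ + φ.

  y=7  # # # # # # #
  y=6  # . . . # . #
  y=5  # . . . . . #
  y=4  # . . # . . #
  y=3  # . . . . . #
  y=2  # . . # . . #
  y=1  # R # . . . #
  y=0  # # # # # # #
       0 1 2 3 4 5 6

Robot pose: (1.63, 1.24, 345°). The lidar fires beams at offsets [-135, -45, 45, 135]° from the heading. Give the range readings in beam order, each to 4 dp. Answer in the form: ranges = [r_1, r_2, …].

ranges = [0.4800, 0.2771, 0.4272, 1.2600]

beam 1: φ=-135°, α=210°
  dir = (cos 210°, sin 210°) = (-0.8660, -0.5000); from cell (1,1)
  next x-line at t=0.7275, next y-line at t=0.4800; Δt_x=1.1547, Δt_y=2.0000
    y: enter (1,0) at t=0.4800 ← occupied
  → r_1 = 0.4800
beam 2: φ=-45°, α=300°
  dir = (cos 300°, sin 300°) = (0.5000, -0.8660); from cell (1,1)
  next x-line at t=0.7400, next y-line at t=0.2771; Δt_x=2.0000, Δt_y=1.1547
    y: enter (1,0) at t=0.2771 ← occupied
  → r_2 = 0.2771
beam 3: φ=45°, α=30°
  dir = (cos 30°, sin 30°) = (0.8660, 0.5000); from cell (1,1)
  next x-line at t=0.4272, next y-line at t=1.5200; Δt_x=1.1547, Δt_y=2.0000
    x: enter (2,1) at t=0.4272 ← occupied
  → r_3 = 0.4272
beam 4: φ=135°, α=120°
  dir = (cos 120°, sin 120°) = (-0.5000, 0.8660); from cell (1,1)
  next x-line at t=1.2600, next y-line at t=0.8776; Δt_x=2.0000, Δt_y=1.1547
    y: enter (1,2) at t=0.8776
    x: enter (0,2) at t=1.2600 ← occupied
  → r_4 = 1.2600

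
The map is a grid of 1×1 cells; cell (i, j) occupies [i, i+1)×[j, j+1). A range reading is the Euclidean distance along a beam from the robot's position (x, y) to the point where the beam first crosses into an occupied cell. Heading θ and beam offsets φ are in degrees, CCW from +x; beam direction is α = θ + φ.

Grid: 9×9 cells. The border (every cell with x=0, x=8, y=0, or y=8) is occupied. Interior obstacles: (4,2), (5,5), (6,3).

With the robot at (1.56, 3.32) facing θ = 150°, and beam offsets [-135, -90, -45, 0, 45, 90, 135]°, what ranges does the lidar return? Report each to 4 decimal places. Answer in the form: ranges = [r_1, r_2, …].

beam 1: φ=-135°, α=15°
  dir = (cos 15°, sin 15°) = (0.9659, 0.2588); from cell (1,3)
  next x-line at t=0.4555, next y-line at t=2.6273; Δt_x=1.0353, Δt_y=3.8637
    x: enter (2,3) at t=0.4555
    x: enter (3,3) at t=1.4908
    x: enter (4,3) at t=2.5261
    y: enter (4,4) at t=2.6273
    x: enter (5,4) at t=3.5614
    x: enter (6,4) at t=4.5966
    x: enter (7,4) at t=5.6319
    y: enter (7,5) at t=6.4910
    x: enter (8,5) at t=6.6672 ← occupied
  → r_1 = 6.6672
beam 2: φ=-90°, α=60°
  dir = (cos 60°, sin 60°) = (0.5000, 0.8660); from cell (1,3)
  next x-line at t=0.8800, next y-line at t=0.7852; Δt_x=2.0000, Δt_y=1.1547
    y: enter (1,4) at t=0.7852
    x: enter (2,4) at t=0.8800
    y: enter (2,5) at t=1.9399
    x: enter (3,5) at t=2.8800
    y: enter (3,6) at t=3.0946
    y: enter (3,7) at t=4.2493
    x: enter (4,7) at t=4.8800
    y: enter (4,8) at t=5.4040 ← occupied
  → r_2 = 5.4040
beam 3: φ=-45°, α=105°
  dir = (cos 105°, sin 105°) = (-0.2588, 0.9659); from cell (1,3)
  next x-line at t=2.1637, next y-line at t=0.7040; Δt_x=3.8637, Δt_y=1.0353
    y: enter (1,4) at t=0.7040
    y: enter (1,5) at t=1.7393
    x: enter (0,5) at t=2.1637 ← occupied
  → r_3 = 2.1637
beam 4: φ=0°, α=150°
  dir = (cos 150°, sin 150°) = (-0.8660, 0.5000); from cell (1,3)
  next x-line at t=0.6466, next y-line at t=1.3600; Δt_x=1.1547, Δt_y=2.0000
    x: enter (0,3) at t=0.6466 ← occupied
  → r_4 = 0.6466
beam 5: φ=45°, α=195°
  dir = (cos 195°, sin 195°) = (-0.9659, -0.2588); from cell (1,3)
  next x-line at t=0.5798, next y-line at t=1.2364; Δt_x=1.0353, Δt_y=3.8637
    x: enter (0,3) at t=0.5798 ← occupied
  → r_5 = 0.5798
beam 6: φ=90°, α=240°
  dir = (cos 240°, sin 240°) = (-0.5000, -0.8660); from cell (1,3)
  next x-line at t=1.1200, next y-line at t=0.3695; Δt_x=2.0000, Δt_y=1.1547
    y: enter (1,2) at t=0.3695
    x: enter (0,2) at t=1.1200 ← occupied
  → r_6 = 1.1200
beam 7: φ=135°, α=285°
  dir = (cos 285°, sin 285°) = (0.2588, -0.9659); from cell (1,3)
  next x-line at t=1.7000, next y-line at t=0.3313; Δt_x=3.8637, Δt_y=1.0353
    y: enter (1,2) at t=0.3313
    y: enter (1,1) at t=1.3666
    x: enter (2,1) at t=1.7000
    y: enter (2,0) at t=2.4018 ← occupied
  → r_7 = 2.4018

ranges = [6.6672, 5.4040, 2.1637, 0.6466, 0.5798, 1.1200, 2.4018]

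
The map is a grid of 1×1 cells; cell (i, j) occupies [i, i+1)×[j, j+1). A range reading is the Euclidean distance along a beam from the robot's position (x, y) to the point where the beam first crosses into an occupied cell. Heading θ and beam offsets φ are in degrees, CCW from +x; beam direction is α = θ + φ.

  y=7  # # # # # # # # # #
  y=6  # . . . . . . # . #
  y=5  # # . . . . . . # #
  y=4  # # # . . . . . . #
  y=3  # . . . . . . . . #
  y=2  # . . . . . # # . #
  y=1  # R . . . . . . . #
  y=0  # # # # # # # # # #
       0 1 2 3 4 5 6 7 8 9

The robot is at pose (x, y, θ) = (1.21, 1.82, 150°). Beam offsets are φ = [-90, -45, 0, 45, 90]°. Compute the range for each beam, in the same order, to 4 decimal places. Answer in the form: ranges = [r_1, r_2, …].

beam 1: φ=-90°, α=60°
  cosα=0.5000 sinα=0.8660 | (1,1) | tMaxX 1.5800 tMaxY 0.2078 | tΔX 2.0000 tΔY 1.1547
    t=0.2078 [y] (1,2)
    t=1.3625 [y] (1,3)
    t=1.5800 [x] (2,3)
    t=2.5172 [y] (2,4) — stop
  → r_1 = 2.5172
beam 2: φ=-45°, α=105°
  cosα=-0.2588 sinα=0.9659 | (1,1) | tMaxX 0.8114 tMaxY 0.1863 | tΔX 3.8637 tΔY 1.0353
    t=0.1863 [y] (1,2)
    t=0.8114 [x] (0,2) — stop
  → r_2 = 0.8114
beam 3: φ=0°, α=150°
  cosα=-0.8660 sinα=0.5000 | (1,1) | tMaxX 0.2425 tMaxY 0.3600 | tΔX 1.1547 tΔY 2.0000
    t=0.2425 [x] (0,1) — stop
  → r_3 = 0.2425
beam 4: φ=45°, α=195°
  cosα=-0.9659 sinα=-0.2588 | (1,1) | tMaxX 0.2174 tMaxY 3.1682 | tΔX 1.0353 tΔY 3.8637
    t=0.2174 [x] (0,1) — stop
  → r_4 = 0.2174
beam 5: φ=90°, α=240°
  cosα=-0.5000 sinα=-0.8660 | (1,1) | tMaxX 0.4200 tMaxY 0.9469 | tΔX 2.0000 tΔY 1.1547
    t=0.4200 [x] (0,1) — stop
  → r_5 = 0.4200

ranges = [2.5172, 0.8114, 0.2425, 0.2174, 0.4200]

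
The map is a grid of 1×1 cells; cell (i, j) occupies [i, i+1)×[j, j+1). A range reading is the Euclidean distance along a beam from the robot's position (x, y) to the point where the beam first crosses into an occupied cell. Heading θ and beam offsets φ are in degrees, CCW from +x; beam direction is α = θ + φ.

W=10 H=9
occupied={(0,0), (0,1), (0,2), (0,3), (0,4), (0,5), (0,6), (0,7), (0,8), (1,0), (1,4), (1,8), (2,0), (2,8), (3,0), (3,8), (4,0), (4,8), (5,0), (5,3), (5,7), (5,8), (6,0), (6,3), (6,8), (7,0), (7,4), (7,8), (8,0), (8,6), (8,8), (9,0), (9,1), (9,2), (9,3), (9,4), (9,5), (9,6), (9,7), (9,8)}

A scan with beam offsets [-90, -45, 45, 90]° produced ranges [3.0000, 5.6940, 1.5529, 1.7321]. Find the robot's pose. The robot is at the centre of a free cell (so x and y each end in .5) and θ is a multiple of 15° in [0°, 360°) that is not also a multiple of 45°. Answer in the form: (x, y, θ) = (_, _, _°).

Candidates: 50 free-cell centres × 16 headings = 800 poses. Raycast each; keep the one whose scan matches to 4 dp.
  (3.5, 1.5, 210°): beam 2 = 2.5882 ≠ 5.6940 ✗
  (3.5, 3.5, 255°): beam 1 = 1.9319 ≠ 3.0000 ✗
  (8.5, 4.5, 345°): beam 1 = 3.6235 ≠ 3.0000 ✗
  …
  (3.5, 6.5, 30°): r_1=3.0000, r_2=5.6940, r_3=1.5529, r_4=1.7321 — all match ✓
Unique over the lattice → pose = (3.5, 6.5, 30°).

(x, y, θ) = (3.5, 6.5, 30°)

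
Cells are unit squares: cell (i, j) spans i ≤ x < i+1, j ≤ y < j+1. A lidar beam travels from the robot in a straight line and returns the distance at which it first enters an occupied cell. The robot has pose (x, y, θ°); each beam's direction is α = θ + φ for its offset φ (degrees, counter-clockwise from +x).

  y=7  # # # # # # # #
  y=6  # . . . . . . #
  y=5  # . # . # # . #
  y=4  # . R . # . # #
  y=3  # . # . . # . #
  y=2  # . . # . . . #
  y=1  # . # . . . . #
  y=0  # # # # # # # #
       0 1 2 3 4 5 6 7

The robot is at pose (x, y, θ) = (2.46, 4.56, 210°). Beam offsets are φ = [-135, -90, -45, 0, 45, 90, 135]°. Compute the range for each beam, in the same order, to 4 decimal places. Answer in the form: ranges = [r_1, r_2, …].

ranges = [0.4555, 0.5081, 1.5115, 1.6859, 0.5798, 0.6466, 1.5943]

beam 1: φ=-135°, α=75°
  cosα=0.2588 sinα=0.9659 | (2,4) | tMaxX 2.0864 tMaxY 0.4555 | tΔX 3.8637 tΔY 1.0353
    t=0.4555 [y] (2,5) — stop
  → r_1 = 0.4555
beam 2: φ=-90°, α=120°
  cosα=-0.5000 sinα=0.8660 | (2,4) | tMaxX 0.9200 tMaxY 0.5081 | tΔX 2.0000 tΔY 1.1547
    t=0.5081 [y] (2,5) — stop
  → r_2 = 0.5081
beam 3: φ=-45°, α=165°
  cosα=-0.9659 sinα=0.2588 | (2,4) | tMaxX 0.4762 tMaxY 1.7000 | tΔX 1.0353 tΔY 3.8637
    t=0.4762 [x] (1,4)
    t=1.5115 [x] (0,4) — stop
  → r_3 = 1.5115
beam 4: φ=0°, α=210°
  cosα=-0.8660 sinα=-0.5000 | (2,4) | tMaxX 0.5312 tMaxY 1.1200 | tΔX 1.1547 tΔY 2.0000
    t=0.5312 [x] (1,4)
    t=1.1200 [y] (1,3)
    t=1.6859 [x] (0,3) — stop
  → r_4 = 1.6859
beam 5: φ=45°, α=255°
  cosα=-0.2588 sinα=-0.9659 | (2,4) | tMaxX 1.7773 tMaxY 0.5798 | tΔX 3.8637 tΔY 1.0353
    t=0.5798 [y] (2,3) — stop
  → r_5 = 0.5798
beam 6: φ=90°, α=300°
  cosα=0.5000 sinα=-0.8660 | (2,4) | tMaxX 1.0800 tMaxY 0.6466 | tΔX 2.0000 tΔY 1.1547
    t=0.6466 [y] (2,3) — stop
  → r_6 = 0.6466
beam 7: φ=135°, α=345°
  cosα=0.9659 sinα=-0.2588 | (2,4) | tMaxX 0.5590 tMaxY 2.1637 | tΔX 1.0353 tΔY 3.8637
    t=0.5590 [x] (3,4)
    t=1.5943 [x] (4,4) — stop
  → r_7 = 1.5943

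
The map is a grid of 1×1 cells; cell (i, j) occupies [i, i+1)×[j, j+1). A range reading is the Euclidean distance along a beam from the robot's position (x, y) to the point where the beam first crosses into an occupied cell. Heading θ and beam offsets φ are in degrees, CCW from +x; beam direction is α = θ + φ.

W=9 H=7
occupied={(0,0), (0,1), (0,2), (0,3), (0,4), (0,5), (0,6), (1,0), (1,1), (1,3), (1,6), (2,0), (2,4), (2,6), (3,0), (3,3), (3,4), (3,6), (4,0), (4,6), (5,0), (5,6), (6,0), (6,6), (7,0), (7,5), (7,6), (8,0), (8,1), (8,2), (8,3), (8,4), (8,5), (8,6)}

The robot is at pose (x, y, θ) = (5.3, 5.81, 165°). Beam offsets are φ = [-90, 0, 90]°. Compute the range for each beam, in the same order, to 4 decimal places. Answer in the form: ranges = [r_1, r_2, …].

beam 1: φ=-90°, α=75°
  d=(0.2588,0.9659)  start (5,5)  tX=2.7046 tY=0.1967  stride 1/|dx|=3.8637 1/|dy|=1.0353
    cross y-line → (5,6), t=0.1967 (wall)
  → r_1 = 0.1967
beam 2: φ=0°, α=165°
  d=(-0.9659,0.2588)  start (5,5)  tX=0.3106 tY=0.7341  stride 1/|dx|=1.0353 1/|dy|=3.8637
    cross x-line → (4,5), t=0.3106
    cross y-line → (4,6), t=0.7341 (wall)
  → r_2 = 0.7341
beam 3: φ=90°, α=255°
  d=(-0.2588,-0.9659)  start (5,5)  tX=1.1591 tY=0.8386  stride 1/|dx|=3.8637 1/|dy|=1.0353
    cross y-line → (5,4), t=0.8386
    cross x-line → (4,4), t=1.1591
    cross y-line → (4,3), t=1.8738
    cross y-line → (4,2), t=2.9091
    cross y-line → (4,1), t=3.9444
    cross y-line → (4,0), t=4.9797 (wall)
  → r_3 = 4.9797

ranges = [0.1967, 0.7341, 4.9797]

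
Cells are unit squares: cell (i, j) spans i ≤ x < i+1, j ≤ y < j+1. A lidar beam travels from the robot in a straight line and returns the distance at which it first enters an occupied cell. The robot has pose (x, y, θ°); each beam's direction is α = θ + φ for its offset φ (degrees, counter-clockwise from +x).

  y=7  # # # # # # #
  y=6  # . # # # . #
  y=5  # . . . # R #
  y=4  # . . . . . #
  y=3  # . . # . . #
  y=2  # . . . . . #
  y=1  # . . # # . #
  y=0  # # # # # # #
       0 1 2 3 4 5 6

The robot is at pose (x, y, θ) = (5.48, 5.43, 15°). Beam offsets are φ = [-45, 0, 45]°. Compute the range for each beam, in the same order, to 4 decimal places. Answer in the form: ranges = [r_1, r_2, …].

beam 1: φ=-45°, α=330°
  cosα=0.8660 sinα=-0.5000 | (5,5) | tMaxX 0.6004 tMaxY 0.8600 | tΔX 1.1547 tΔY 2.0000
    t=0.6004 [x] (6,5) — stop
  → r_1 = 0.6004
beam 2: φ=0°, α=15°
  cosα=0.9659 sinα=0.2588 | (5,5) | tMaxX 0.5383 tMaxY 2.2023 | tΔX 1.0353 tΔY 3.8637
    t=0.5383 [x] (6,5) — stop
  → r_2 = 0.5383
beam 3: φ=45°, α=60°
  cosα=0.5000 sinα=0.8660 | (5,5) | tMaxX 1.0400 tMaxY 0.6582 | tΔX 2.0000 tΔY 1.1547
    t=0.6582 [y] (5,6)
    t=1.0400 [x] (6,6) — stop
  → r_3 = 1.0400

ranges = [0.6004, 0.5383, 1.0400]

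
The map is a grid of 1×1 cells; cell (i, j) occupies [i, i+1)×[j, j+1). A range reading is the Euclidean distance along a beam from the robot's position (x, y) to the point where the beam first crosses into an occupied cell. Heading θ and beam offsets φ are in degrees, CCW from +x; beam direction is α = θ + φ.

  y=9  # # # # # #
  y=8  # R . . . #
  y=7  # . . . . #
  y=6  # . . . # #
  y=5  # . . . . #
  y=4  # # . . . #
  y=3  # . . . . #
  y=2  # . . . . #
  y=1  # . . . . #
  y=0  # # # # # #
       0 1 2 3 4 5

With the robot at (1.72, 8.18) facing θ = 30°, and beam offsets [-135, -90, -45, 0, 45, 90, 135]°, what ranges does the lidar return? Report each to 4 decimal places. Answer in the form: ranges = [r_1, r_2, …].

ranges = [2.7819, 6.5600, 3.3957, 1.6400, 0.8489, 0.9469, 0.7454]

beam 1: φ=-135°, α=255°
  cosα=-0.2588 sinα=-0.9659 | (1,8) | tMaxX 2.7819 tMaxY 0.1863 | tΔX 3.8637 tΔY 1.0353
    t=0.1863 [y] (1,7)
    t=1.2216 [y] (1,6)
    t=2.2569 [y] (1,5)
    t=2.7819 [x] (0,5) — stop
  → r_1 = 2.7819
beam 2: φ=-90°, α=300°
  cosα=0.5000 sinα=-0.8660 | (1,8) | tMaxX 0.5600 tMaxY 0.2078 | tΔX 2.0000 tΔY 1.1547
    t=0.2078 [y] (1,7)
    t=0.5600 [x] (2,7)
    t=1.3625 [y] (2,6)
    t=2.5172 [y] (2,5)
    t=2.5600 [x] (3,5)
    t=3.6719 [y] (3,4)
    t=4.5600 [x] (4,4)
    t=4.8266 [y] (4,3)
    t=5.9813 [y] (4,2)
    t=6.5600 [x] (5,2) — stop
  → r_2 = 6.5600
beam 3: φ=-45°, α=345°
  cosα=0.9659 sinα=-0.2588 | (1,8) | tMaxX 0.2899 tMaxY 0.6955 | tΔX 1.0353 tΔY 3.8637
    t=0.2899 [x] (2,8)
    t=0.6955 [y] (2,7)
    t=1.3252 [x] (3,7)
    t=2.3604 [x] (4,7)
    t=3.3957 [x] (5,7) — stop
  → r_3 = 3.3957
beam 4: φ=0°, α=30°
  cosα=0.8660 sinα=0.5000 | (1,8) | tMaxX 0.3233 tMaxY 1.6400 | tΔX 1.1547 tΔY 2.0000
    t=0.3233 [x] (2,8)
    t=1.4780 [x] (3,8)
    t=1.6400 [y] (3,9) — stop
  → r_4 = 1.6400
beam 5: φ=45°, α=75°
  cosα=0.2588 sinα=0.9659 | (1,8) | tMaxX 1.0818 tMaxY 0.8489 | tΔX 3.8637 tΔY 1.0353
    t=0.8489 [y] (1,9) — stop
  → r_5 = 0.8489
beam 6: φ=90°, α=120°
  cosα=-0.5000 sinα=0.8660 | (1,8) | tMaxX 1.4400 tMaxY 0.9469 | tΔX 2.0000 tΔY 1.1547
    t=0.9469 [y] (1,9) — stop
  → r_6 = 0.9469
beam 7: φ=135°, α=165°
  cosα=-0.9659 sinα=0.2588 | (1,8) | tMaxX 0.7454 tMaxY 3.1682 | tΔX 1.0353 tΔY 3.8637
    t=0.7454 [x] (0,8) — stop
  → r_7 = 0.7454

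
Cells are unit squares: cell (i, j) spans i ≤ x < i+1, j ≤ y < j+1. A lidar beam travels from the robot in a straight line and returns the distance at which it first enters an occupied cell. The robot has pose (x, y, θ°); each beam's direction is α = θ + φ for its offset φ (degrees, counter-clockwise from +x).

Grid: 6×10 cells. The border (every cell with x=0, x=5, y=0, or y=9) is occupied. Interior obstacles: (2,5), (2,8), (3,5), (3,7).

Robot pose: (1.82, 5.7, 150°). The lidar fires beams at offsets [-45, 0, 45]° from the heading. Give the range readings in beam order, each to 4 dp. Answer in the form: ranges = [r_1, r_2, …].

ranges = [3.1682, 0.9469, 0.8489]

beam 1: φ=-45°, α=105°
  cosα=-0.2588 sinα=0.9659 | (1,5) | tMaxX 3.1682 tMaxY 0.3106 | tΔX 3.8637 tΔY 1.0353
    t=0.3106 [y] (1,6)
    t=1.3459 [y] (1,7)
    t=2.3811 [y] (1,8)
    t=3.1682 [x] (0,8) — stop
  → r_1 = 3.1682
beam 2: φ=0°, α=150°
  cosα=-0.8660 sinα=0.5000 | (1,5) | tMaxX 0.9469 tMaxY 0.6000 | tΔX 1.1547 tΔY 2.0000
    t=0.6000 [y] (1,6)
    t=0.9469 [x] (0,6) — stop
  → r_2 = 0.9469
beam 3: φ=45°, α=195°
  cosα=-0.9659 sinα=-0.2588 | (1,5) | tMaxX 0.8489 tMaxY 2.7046 | tΔX 1.0353 tΔY 3.8637
    t=0.8489 [x] (0,5) — stop
  → r_3 = 0.8489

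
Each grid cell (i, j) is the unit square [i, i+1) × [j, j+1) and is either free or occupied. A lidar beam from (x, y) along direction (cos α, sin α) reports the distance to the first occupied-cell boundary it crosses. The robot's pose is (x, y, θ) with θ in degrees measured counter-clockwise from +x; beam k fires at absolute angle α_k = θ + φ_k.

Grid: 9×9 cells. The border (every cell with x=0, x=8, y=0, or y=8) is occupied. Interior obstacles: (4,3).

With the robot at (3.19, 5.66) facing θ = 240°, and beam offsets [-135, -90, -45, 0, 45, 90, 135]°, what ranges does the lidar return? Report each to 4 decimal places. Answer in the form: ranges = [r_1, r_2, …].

ranges = [2.4225, 2.5288, 2.2673, 4.3800, 4.8244, 5.5541, 4.9797]

beam 1: φ=-135°, α=105°
  cosα=-0.2588 sinα=0.9659 | (3,5) | tMaxX 0.7341 tMaxY 0.3520 | tΔX 3.8637 tΔY 1.0353
    t=0.3520 [y] (3,6)
    t=0.7341 [x] (2,6)
    t=1.3873 [y] (2,7)
    t=2.4225 [y] (2,8) — stop
  → r_1 = 2.4225
beam 2: φ=-90°, α=150°
  cosα=-0.8660 sinα=0.5000 | (3,5) | tMaxX 0.2194 tMaxY 0.6800 | tΔX 1.1547 tΔY 2.0000
    t=0.2194 [x] (2,5)
    t=0.6800 [y] (2,6)
    t=1.3741 [x] (1,6)
    t=2.5288 [x] (0,6) — stop
  → r_2 = 2.5288
beam 3: φ=-45°, α=195°
  cosα=-0.9659 sinα=-0.2588 | (3,5) | tMaxX 0.1967 tMaxY 2.5500 | tΔX 1.0353 tΔY 3.8637
    t=0.1967 [x] (2,5)
    t=1.2320 [x] (1,5)
    t=2.2673 [x] (0,5) — stop
  → r_3 = 2.2673
beam 4: φ=0°, α=240°
  cosα=-0.5000 sinα=-0.8660 | (3,5) | tMaxX 0.3800 tMaxY 0.7621 | tΔX 2.0000 tΔY 1.1547
    t=0.3800 [x] (2,5)
    t=0.7621 [y] (2,4)
    t=1.9168 [y] (2,3)
    t=2.3800 [x] (1,3)
    t=3.0715 [y] (1,2)
    t=4.2262 [y] (1,1)
    t=4.3800 [x] (0,1) — stop
  → r_4 = 4.3800
beam 5: φ=45°, α=285°
  cosα=0.2588 sinα=-0.9659 | (3,5) | tMaxX 3.1296 tMaxY 0.6833 | tΔX 3.8637 tΔY 1.0353
    t=0.6833 [y] (3,4)
    t=1.7186 [y] (3,3)
    t=2.7538 [y] (3,2)
    t=3.1296 [x] (4,2)
    t=3.7891 [y] (4,1)
    t=4.8244 [y] (4,0) — stop
  → r_5 = 4.8244
beam 6: φ=90°, α=330°
  cosα=0.8660 sinα=-0.5000 | (3,5) | tMaxX 0.9353 tMaxY 1.3200 | tΔX 1.1547 tΔY 2.0000
    t=0.9353 [x] (4,5)
    t=1.3200 [y] (4,4)
    t=2.0900 [x] (5,4)
    t=3.2447 [x] (6,4)
    t=3.3200 [y] (6,3)
    t=4.3994 [x] (7,3)
    t=5.3200 [y] (7,2)
    t=5.5541 [x] (8,2) — stop
  → r_6 = 5.5541
beam 7: φ=135°, α=15°
  cosα=0.9659 sinα=0.2588 | (3,5) | tMaxX 0.8386 tMaxY 1.3137 | tΔX 1.0353 tΔY 3.8637
    t=0.8386 [x] (4,5)
    t=1.3137 [y] (4,6)
    t=1.8738 [x] (5,6)
    t=2.9091 [x] (6,6)
    t=3.9444 [x] (7,6)
    t=4.9797 [x] (8,6) — stop
  → r_7 = 4.9797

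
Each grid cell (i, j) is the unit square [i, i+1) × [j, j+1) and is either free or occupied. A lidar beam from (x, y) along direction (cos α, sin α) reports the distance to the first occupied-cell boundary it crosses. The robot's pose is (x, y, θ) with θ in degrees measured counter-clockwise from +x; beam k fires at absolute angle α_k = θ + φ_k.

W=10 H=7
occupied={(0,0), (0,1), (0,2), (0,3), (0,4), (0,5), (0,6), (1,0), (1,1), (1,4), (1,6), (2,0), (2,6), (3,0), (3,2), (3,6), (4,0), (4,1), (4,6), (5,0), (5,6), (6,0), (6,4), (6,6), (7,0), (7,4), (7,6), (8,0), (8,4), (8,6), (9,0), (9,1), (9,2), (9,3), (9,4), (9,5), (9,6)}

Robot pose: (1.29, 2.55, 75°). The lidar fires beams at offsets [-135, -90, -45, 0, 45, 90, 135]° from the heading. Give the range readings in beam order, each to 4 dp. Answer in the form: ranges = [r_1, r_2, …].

ranges = [0.6351, 1.7703, 6.9000, 1.5012, 0.5800, 0.3002, 0.3349]

beam 1: φ=-135°, α=300°
  direction (0.5000, -0.8660); cell (1,2); t to first gridline: x 1.4200, y 0.6351 (then +2.0000 / +1.1547)
    (1,1) via y @ 0.6351  # hit
  → r_1 = 0.6351
beam 2: φ=-90°, α=345°
  direction (0.9659, -0.2588); cell (1,2); t to first gridline: x 0.7350, y 2.1250 (then +1.0353 / +3.8637)
    (2,2) via x @ 0.7350
    (3,2) via x @ 1.7703  # hit
  → r_2 = 1.7703
beam 3: φ=-45°, α=30°
  direction (0.8660, 0.5000); cell (1,2); t to first gridline: x 0.8198, y 0.9000 (then +1.1547 / +2.0000)
    (2,2) via x @ 0.8198
    (2,3) via y @ 0.9000
    (3,3) via x @ 1.9745
    (3,4) via y @ 2.9000
    (4,4) via x @ 3.1292
    (5,4) via x @ 4.2839
    (5,5) via y @ 4.9000
    (6,5) via x @ 5.4386
    (7,5) via x @ 6.5933
    (7,6) via y @ 6.9000  # hit
  → r_3 = 6.9000
beam 4: φ=0°, α=75°
  direction (0.2588, 0.9659); cell (1,2); t to first gridline: x 2.7432, y 0.4659 (then +3.8637 / +1.0353)
    (1,3) via y @ 0.4659
    (1,4) via y @ 1.5012  # hit
  → r_4 = 1.5012
beam 5: φ=45°, α=120°
  direction (-0.5000, 0.8660); cell (1,2); t to first gridline: x 0.5800, y 0.5196 (then +2.0000 / +1.1547)
    (1,3) via y @ 0.5196
    (0,3) via x @ 0.5800  # hit
  → r_5 = 0.5800
beam 6: φ=90°, α=165°
  direction (-0.9659, 0.2588); cell (1,2); t to first gridline: x 0.3002, y 1.7387 (then +1.0353 / +3.8637)
    (0,2) via x @ 0.3002  # hit
  → r_6 = 0.3002
beam 7: φ=135°, α=210°
  direction (-0.8660, -0.5000); cell (1,2); t to first gridline: x 0.3349, y 1.1000 (then +1.1547 / +2.0000)
    (0,2) via x @ 0.3349  # hit
  → r_7 = 0.3349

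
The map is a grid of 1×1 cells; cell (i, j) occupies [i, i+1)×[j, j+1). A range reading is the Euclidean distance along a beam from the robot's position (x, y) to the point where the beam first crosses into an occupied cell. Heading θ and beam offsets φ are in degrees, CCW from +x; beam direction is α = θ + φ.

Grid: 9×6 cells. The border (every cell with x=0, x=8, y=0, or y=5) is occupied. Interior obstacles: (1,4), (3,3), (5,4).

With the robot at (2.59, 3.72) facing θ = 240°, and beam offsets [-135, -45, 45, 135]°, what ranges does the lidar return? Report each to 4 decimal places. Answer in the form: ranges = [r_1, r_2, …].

beam 1: φ=-135°, α=105°
  direction (-0.2588, 0.9659); cell (2,3); t to first gridline: x 2.2796, y 0.2899 (then +3.8637 / +1.0353)
    (2,4) via y @ 0.2899
    (2,5) via y @ 1.3252  # hit
  → r_1 = 1.3252
beam 2: φ=-45°, α=195°
  direction (-0.9659, -0.2588); cell (2,3); t to first gridline: x 0.6108, y 2.7819 (then +1.0353 / +3.8637)
    (1,3) via x @ 0.6108
    (0,3) via x @ 1.6461  # hit
  → r_2 = 1.6461
beam 3: φ=45°, α=285°
  direction (0.2588, -0.9659); cell (2,3); t to first gridline: x 1.5841, y 0.7454 (then +3.8637 / +1.0353)
    (2,2) via y @ 0.7454
    (3,2) via x @ 1.5841
    (3,1) via y @ 1.7807
    (3,0) via y @ 2.8160  # hit
  → r_3 = 2.8160
beam 4: φ=135°, α=15°
  direction (0.9659, 0.2588); cell (2,3); t to first gridline: x 0.4245, y 1.0818 (then +1.0353 / +3.8637)
    (3,3) via x @ 0.4245  # hit
  → r_4 = 0.4245

ranges = [1.3252, 1.6461, 2.8160, 0.4245]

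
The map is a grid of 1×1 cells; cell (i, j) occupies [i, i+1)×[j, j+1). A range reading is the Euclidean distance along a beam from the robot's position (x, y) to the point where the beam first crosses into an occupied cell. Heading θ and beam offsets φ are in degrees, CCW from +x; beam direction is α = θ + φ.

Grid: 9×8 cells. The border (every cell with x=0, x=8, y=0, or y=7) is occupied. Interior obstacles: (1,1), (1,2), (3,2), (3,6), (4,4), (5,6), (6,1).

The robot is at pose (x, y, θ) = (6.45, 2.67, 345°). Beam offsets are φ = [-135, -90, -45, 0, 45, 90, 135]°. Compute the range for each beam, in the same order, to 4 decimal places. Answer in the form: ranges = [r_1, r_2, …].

beam 1: φ=-135°, α=210°
  dir = (cos 210°, sin 210°) = (-0.8660, -0.5000); from cell (6,2)
  next x-line at t=0.5196, next y-line at t=1.3400; Δt_x=1.1547, Δt_y=2.0000
    x: enter (5,2) at t=0.5196
    y: enter (5,1) at t=1.3400
    x: enter (4,1) at t=1.6743
    x: enter (3,1) at t=2.8290
    y: enter (3,0) at t=3.3400 ← occupied
  → r_1 = 3.3400
beam 2: φ=-90°, α=255°
  dir = (cos 255°, sin 255°) = (-0.2588, -0.9659); from cell (6,2)
  next x-line at t=1.7387, next y-line at t=0.6936; Δt_x=3.8637, Δt_y=1.0353
    y: enter (6,1) at t=0.6936 ← occupied
  → r_2 = 0.6936
beam 3: φ=-45°, α=300°
  dir = (cos 300°, sin 300°) = (0.5000, -0.8660); from cell (6,2)
  next x-line at t=1.1000, next y-line at t=0.7736; Δt_x=2.0000, Δt_y=1.1547
    y: enter (6,1) at t=0.7736 ← occupied
  → r_3 = 0.7736
beam 4: φ=0°, α=345°
  dir = (cos 345°, sin 345°) = (0.9659, -0.2588); from cell (6,2)
  next x-line at t=0.5694, next y-line at t=2.5887; Δt_x=1.0353, Δt_y=3.8637
    x: enter (7,2) at t=0.5694
    x: enter (8,2) at t=1.6047 ← occupied
  → r_4 = 1.6047
beam 5: φ=45°, α=30°
  dir = (cos 30°, sin 30°) = (0.8660, 0.5000); from cell (6,2)
  next x-line at t=0.6351, next y-line at t=0.6600; Δt_x=1.1547, Δt_y=2.0000
    x: enter (7,2) at t=0.6351
    y: enter (7,3) at t=0.6600
    x: enter (8,3) at t=1.7898 ← occupied
  → r_5 = 1.7898
beam 6: φ=90°, α=75°
  dir = (cos 75°, sin 75°) = (0.2588, 0.9659); from cell (6,2)
  next x-line at t=2.1250, next y-line at t=0.3416; Δt_x=3.8637, Δt_y=1.0353
    y: enter (6,3) at t=0.3416
    y: enter (6,4) at t=1.3769
    x: enter (7,4) at t=2.1250
    y: enter (7,5) at t=2.4122
    y: enter (7,6) at t=3.4475
    y: enter (7,7) at t=4.4827 ← occupied
  → r_6 = 4.4827
beam 7: φ=135°, α=120°
  dir = (cos 120°, sin 120°) = (-0.5000, 0.8660); from cell (6,2)
  next x-line at t=0.9000, next y-line at t=0.3811; Δt_x=2.0000, Δt_y=1.1547
    y: enter (6,3) at t=0.3811
    x: enter (5,3) at t=0.9000
    y: enter (5,4) at t=1.5358
    y: enter (5,5) at t=2.6905
    x: enter (4,5) at t=2.9000
    y: enter (4,6) at t=3.8452
    x: enter (3,6) at t=4.9000 ← occupied
  → r_7 = 4.9000

ranges = [3.3400, 0.6936, 0.7736, 1.6047, 1.7898, 4.4827, 4.9000]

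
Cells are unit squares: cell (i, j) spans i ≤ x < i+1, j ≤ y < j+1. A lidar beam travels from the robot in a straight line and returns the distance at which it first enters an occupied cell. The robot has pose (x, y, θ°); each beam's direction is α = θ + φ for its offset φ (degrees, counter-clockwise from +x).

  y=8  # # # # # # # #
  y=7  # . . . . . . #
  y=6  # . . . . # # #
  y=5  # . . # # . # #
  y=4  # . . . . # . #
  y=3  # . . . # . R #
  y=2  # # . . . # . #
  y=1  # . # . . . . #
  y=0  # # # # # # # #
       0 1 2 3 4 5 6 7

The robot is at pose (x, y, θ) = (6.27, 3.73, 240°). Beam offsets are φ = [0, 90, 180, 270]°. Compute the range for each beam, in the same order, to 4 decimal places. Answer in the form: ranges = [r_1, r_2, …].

beam 1: φ=0°, α=240°
  direction (-0.5000, -0.8660); cell (6,3); t to first gridline: x 0.5400, y 0.8429 (then +2.0000 / +1.1547)
    (5,3) via x @ 0.5400
    (5,2) via y @ 0.8429  # hit
  → r_1 = 0.8429
beam 2: φ=90°, α=330°
  direction (0.8660, -0.5000); cell (6,3); t to first gridline: x 0.8429, y 1.4600 (then +1.1547 / +2.0000)
    (7,3) via x @ 0.8429  # hit
  → r_2 = 0.8429
beam 3: φ=180°, α=60°
  direction (0.5000, 0.8660); cell (6,3); t to first gridline: x 1.4600, y 0.3118 (then +2.0000 / +1.1547)
    (6,4) via y @ 0.3118
    (7,4) via x @ 1.4600  # hit
  → r_3 = 1.4600
beam 4: φ=270°, α=150°
  direction (-0.8660, 0.5000); cell (6,3); t to first gridline: x 0.3118, y 0.5400 (then +1.1547 / +2.0000)
    (5,3) via x @ 0.3118
    (5,4) via y @ 0.5400  # hit
  → r_4 = 0.5400

ranges = [0.8429, 0.8429, 1.4600, 0.5400]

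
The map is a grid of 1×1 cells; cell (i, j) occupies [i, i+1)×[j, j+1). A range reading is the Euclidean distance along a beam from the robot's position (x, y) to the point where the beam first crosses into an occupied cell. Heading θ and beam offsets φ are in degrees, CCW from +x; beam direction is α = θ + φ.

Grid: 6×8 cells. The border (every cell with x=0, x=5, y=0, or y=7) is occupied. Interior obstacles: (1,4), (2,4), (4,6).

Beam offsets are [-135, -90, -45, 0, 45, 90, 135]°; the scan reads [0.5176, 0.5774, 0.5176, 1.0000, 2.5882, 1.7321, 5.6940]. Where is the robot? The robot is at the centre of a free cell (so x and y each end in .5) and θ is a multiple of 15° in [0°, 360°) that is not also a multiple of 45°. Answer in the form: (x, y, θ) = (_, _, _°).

The pose lattice has 21·16 = 336 candidates. Test each by forward raycasting.
  (4.5, 3.5, 150°): beam 2 = 1.0000 ≠ 0.5774 ✗
  (2.5, 2.5, 165°): beam 1 = 2.8868 ≠ 0.5176 ✗
  (2.5, 1.5, 150°): beam 1 = 2.5882 ≠ 0.5176 ✗
  (2.5, 2.5, 240°): beam 1 = 1.5529 ≠ 0.5176 ✗
  …
  (3.5, 6.5, 150°): r_1=0.5176, r_2=0.5774, r_3=0.5176, r_4=1.0000, r_5=2.5882, r_6=1.7321, r_7=5.6940 — all match ✓
Only this pose fits every beam.

(x, y, θ) = (3.5, 6.5, 150°)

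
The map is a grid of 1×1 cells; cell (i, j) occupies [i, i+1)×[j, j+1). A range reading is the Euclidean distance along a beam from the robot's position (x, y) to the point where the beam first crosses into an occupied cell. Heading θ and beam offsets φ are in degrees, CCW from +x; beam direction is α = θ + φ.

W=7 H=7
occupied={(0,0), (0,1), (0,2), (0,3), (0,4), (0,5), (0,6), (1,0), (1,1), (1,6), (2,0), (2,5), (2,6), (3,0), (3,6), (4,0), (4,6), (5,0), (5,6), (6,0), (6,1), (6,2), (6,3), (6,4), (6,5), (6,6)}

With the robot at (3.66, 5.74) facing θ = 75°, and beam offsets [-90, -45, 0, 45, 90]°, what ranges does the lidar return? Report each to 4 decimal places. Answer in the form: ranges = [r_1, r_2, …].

beam 1: φ=-90°, α=345°
  cosα=0.9659 sinα=-0.2588 | (3,5) | tMaxX 0.3520 tMaxY 2.8591 | tΔX 1.0353 tΔY 3.8637
    t=0.3520 [x] (4,5)
    t=1.3873 [x] (5,5)
    t=2.4225 [x] (6,5) — stop
  → r_1 = 2.4225
beam 2: φ=-45°, α=30°
  cosα=0.8660 sinα=0.5000 | (3,5) | tMaxX 0.3926 tMaxY 0.5200 | tΔX 1.1547 tΔY 2.0000
    t=0.3926 [x] (4,5)
    t=0.5200 [y] (4,6) — stop
  → r_2 = 0.5200
beam 3: φ=0°, α=75°
  cosα=0.2588 sinα=0.9659 | (3,5) | tMaxX 1.3137 tMaxY 0.2692 | tΔX 3.8637 tΔY 1.0353
    t=0.2692 [y] (3,6) — stop
  → r_3 = 0.2692
beam 4: φ=45°, α=120°
  cosα=-0.5000 sinα=0.8660 | (3,5) | tMaxX 1.3200 tMaxY 0.3002 | tΔX 2.0000 tΔY 1.1547
    t=0.3002 [y] (3,6) — stop
  → r_4 = 0.3002
beam 5: φ=90°, α=165°
  cosα=-0.9659 sinα=0.2588 | (3,5) | tMaxX 0.6833 tMaxY 1.0046 | tΔX 1.0353 tΔY 3.8637
    t=0.6833 [x] (2,5) — stop
  → r_5 = 0.6833

ranges = [2.4225, 0.5200, 0.2692, 0.3002, 0.6833]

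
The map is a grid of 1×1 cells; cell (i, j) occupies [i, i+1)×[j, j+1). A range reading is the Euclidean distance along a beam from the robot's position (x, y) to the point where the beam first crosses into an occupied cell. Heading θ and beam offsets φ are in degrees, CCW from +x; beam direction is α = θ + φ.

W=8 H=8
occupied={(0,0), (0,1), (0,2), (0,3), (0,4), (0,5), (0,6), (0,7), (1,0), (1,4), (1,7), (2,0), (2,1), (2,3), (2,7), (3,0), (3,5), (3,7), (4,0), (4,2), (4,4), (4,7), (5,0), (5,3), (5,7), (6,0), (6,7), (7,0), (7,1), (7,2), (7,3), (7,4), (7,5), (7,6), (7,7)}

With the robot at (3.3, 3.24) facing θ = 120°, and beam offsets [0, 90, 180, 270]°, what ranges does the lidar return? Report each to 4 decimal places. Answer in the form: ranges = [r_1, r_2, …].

ranges = [0.6000, 0.3464, 1.4000, 1.5200]

beam 1: φ=0°, α=120°
  direction (-0.5000, 0.8660); cell (3,3); t to first gridline: x 0.6000, y 0.8776 (then +2.0000 / +1.1547)
    (2,3) via x @ 0.6000  # hit
  → r_1 = 0.6000
beam 2: φ=90°, α=210°
  direction (-0.8660, -0.5000); cell (3,3); t to first gridline: x 0.3464, y 0.4800 (then +1.1547 / +2.0000)
    (2,3) via x @ 0.3464  # hit
  → r_2 = 0.3464
beam 3: φ=180°, α=300°
  direction (0.5000, -0.8660); cell (3,3); t to first gridline: x 1.4000, y 0.2771 (then +2.0000 / +1.1547)
    (3,2) via y @ 0.2771
    (4,2) via x @ 1.4000  # hit
  → r_3 = 1.4000
beam 4: φ=270°, α=30°
  direction (0.8660, 0.5000); cell (3,3); t to first gridline: x 0.8083, y 1.5200 (then +1.1547 / +2.0000)
    (4,3) via x @ 0.8083
    (4,4) via y @ 1.5200  # hit
  → r_4 = 1.5200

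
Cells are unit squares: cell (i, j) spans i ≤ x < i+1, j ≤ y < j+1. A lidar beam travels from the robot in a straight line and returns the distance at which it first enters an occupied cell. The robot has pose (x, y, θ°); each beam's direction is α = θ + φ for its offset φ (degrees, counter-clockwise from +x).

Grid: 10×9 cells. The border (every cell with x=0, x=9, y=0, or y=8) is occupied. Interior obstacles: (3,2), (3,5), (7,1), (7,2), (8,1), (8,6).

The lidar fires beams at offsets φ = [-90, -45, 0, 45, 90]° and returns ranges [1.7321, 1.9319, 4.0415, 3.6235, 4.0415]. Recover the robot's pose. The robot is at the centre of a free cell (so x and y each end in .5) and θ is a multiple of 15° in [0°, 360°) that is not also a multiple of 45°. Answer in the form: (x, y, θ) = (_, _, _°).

Candidates: 50 free-cell centres × 16 headings = 800 poses. Raycast each; keep the one whose scan matches to 4 dp.
  (8.5, 4.5, 300°): beam 1 = 7.0000 ≠ 1.7321 ✗
  (8.5, 5.5, 105°): beam 1 = 0.5176 ≠ 1.7321 ✗
  (5.5, 3.5, 30°): beam 1 = 2.8868 ≠ 1.7321 ✗
  …
  (7.5, 4.5, 120°): r_1=1.7321, r_2=1.9319, r_3=4.0415, r_4=3.6235, r_5=4.0415 — all match ✓
Unique over the lattice → pose = (7.5, 4.5, 120°).

(x, y, θ) = (7.5, 4.5, 120°)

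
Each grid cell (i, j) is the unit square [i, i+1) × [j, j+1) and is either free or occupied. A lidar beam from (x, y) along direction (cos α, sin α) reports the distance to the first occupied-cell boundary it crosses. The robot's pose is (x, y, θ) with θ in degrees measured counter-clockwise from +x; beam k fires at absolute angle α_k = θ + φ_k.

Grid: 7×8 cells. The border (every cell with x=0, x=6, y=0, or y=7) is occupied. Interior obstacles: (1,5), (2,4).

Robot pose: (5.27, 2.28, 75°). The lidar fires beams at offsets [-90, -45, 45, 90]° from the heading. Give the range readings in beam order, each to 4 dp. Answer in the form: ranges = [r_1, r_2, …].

beam 1: φ=-90°, α=345°
  direction (0.9659, -0.2588); cell (5,2); t to first gridline: x 0.7558, y 1.0818 (then +1.0353 / +3.8637)
    (6,2) via x @ 0.7558  # hit
  → r_1 = 0.7558
beam 2: φ=-45°, α=30°
  direction (0.8660, 0.5000); cell (5,2); t to first gridline: x 0.8429, y 1.4400 (then +1.1547 / +2.0000)
    (6,2) via x @ 0.8429  # hit
  → r_2 = 0.8429
beam 3: φ=45°, α=120°
  direction (-0.5000, 0.8660); cell (5,2); t to first gridline: x 0.5400, y 0.8314 (then +2.0000 / +1.1547)
    (4,2) via x @ 0.5400
    (4,3) via y @ 0.8314
    (4,4) via y @ 1.9861
    (3,4) via x @ 2.5400
    (3,5) via y @ 3.1408
    (3,6) via y @ 4.2955
    (2,6) via x @ 4.5400
    (2,7) via y @ 5.4502  # hit
  → r_3 = 5.4502
beam 4: φ=90°, α=165°
  direction (-0.9659, 0.2588); cell (5,2); t to first gridline: x 0.2795, y 2.7819 (then +1.0353 / +3.8637)
    (4,2) via x @ 0.2795
    (3,2) via x @ 1.3148
    (2,2) via x @ 2.3501
    (2,3) via y @ 2.7819
    (1,3) via x @ 3.3854
    (0,3) via x @ 4.4206  # hit
  → r_4 = 4.4206

ranges = [0.7558, 0.8429, 5.4502, 4.4206]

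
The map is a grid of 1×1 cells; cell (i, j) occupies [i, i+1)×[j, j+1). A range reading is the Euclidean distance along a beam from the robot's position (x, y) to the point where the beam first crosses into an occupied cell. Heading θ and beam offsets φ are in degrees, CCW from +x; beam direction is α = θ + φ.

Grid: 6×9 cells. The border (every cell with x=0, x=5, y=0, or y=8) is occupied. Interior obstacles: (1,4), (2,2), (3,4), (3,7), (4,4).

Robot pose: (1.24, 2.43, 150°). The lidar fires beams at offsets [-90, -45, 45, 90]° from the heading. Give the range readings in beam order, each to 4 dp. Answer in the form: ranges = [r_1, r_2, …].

ranges = [5.2770, 0.9273, 0.2485, 0.4800]

beam 1: φ=-90°, α=60°
  d=(0.5000,0.8660)  start (1,2)  tX=1.5200 tY=0.6582  stride 1/|dx|=2.0000 1/|dy|=1.1547
    cross y-line → (1,3), t=0.6582
    cross x-line → (2,3), t=1.5200
    cross y-line → (2,4), t=1.8129
    cross y-line → (2,5), t=2.9676
    cross x-line → (3,5), t=3.5200
    cross y-line → (3,6), t=4.1223
    cross y-line → (3,7), t=5.2770 (wall)
  → r_1 = 5.2770
beam 2: φ=-45°, α=105°
  d=(-0.2588,0.9659)  start (1,2)  tX=0.9273 tY=0.5901  stride 1/|dx|=3.8637 1/|dy|=1.0353
    cross y-line → (1,3), t=0.5901
    cross x-line → (0,3), t=0.9273 (wall)
  → r_2 = 0.9273
beam 3: φ=45°, α=195°
  d=(-0.9659,-0.2588)  start (1,2)  tX=0.2485 tY=1.6614  stride 1/|dx|=1.0353 1/|dy|=3.8637
    cross x-line → (0,2), t=0.2485 (wall)
  → r_3 = 0.2485
beam 4: φ=90°, α=240°
  d=(-0.5000,-0.8660)  start (1,2)  tX=0.4800 tY=0.4965  stride 1/|dx|=2.0000 1/|dy|=1.1547
    cross x-line → (0,2), t=0.4800 (wall)
  → r_4 = 0.4800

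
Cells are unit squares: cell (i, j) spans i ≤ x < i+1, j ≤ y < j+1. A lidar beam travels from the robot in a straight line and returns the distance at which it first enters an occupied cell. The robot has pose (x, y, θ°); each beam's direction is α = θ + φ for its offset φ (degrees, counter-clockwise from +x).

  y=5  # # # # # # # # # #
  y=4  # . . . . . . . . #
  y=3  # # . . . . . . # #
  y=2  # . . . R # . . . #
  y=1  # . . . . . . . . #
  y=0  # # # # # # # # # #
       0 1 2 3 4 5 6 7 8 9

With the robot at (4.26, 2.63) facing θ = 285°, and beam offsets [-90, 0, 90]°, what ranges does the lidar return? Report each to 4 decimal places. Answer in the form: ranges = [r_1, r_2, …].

beam 1: φ=-90°, α=195°
  cosα=-0.9659 sinα=-0.2588 | (4,2) | tMaxX 0.2692 tMaxY 2.4341 | tΔX 1.0353 tΔY 3.8637
    t=0.2692 [x] (3,2)
    t=1.3044 [x] (2,2)
    t=2.3397 [x] (1,2)
    t=2.4341 [y] (1,1)
    t=3.3750 [x] (0,1) — stop
  → r_1 = 3.3750
beam 2: φ=0°, α=285°
  cosα=0.2588 sinα=-0.9659 | (4,2) | tMaxX 2.8591 tMaxY 0.6522 | tΔX 3.8637 tΔY 1.0353
    t=0.6522 [y] (4,1)
    t=1.6875 [y] (4,0) — stop
  → r_2 = 1.6875
beam 3: φ=90°, α=15°
  cosα=0.9659 sinα=0.2588 | (4,2) | tMaxX 0.7661 tMaxY 1.4296 | tΔX 1.0353 tΔY 3.8637
    t=0.7661 [x] (5,2) — stop
  → r_3 = 0.7661

ranges = [3.3750, 1.6875, 0.7661]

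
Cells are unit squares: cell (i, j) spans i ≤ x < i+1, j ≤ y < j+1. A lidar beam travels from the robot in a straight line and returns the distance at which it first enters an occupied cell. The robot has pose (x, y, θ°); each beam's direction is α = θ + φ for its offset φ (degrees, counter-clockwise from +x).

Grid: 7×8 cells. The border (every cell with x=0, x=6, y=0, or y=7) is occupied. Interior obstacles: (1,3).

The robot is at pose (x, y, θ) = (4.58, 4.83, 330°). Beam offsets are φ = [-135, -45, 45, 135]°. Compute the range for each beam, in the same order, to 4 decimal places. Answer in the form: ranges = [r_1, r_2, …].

beam 1: φ=-135°, α=195°
  dir = (cos 195°, sin 195°) = (-0.9659, -0.2588); from cell (4,4)
  next x-line at t=0.6005, next y-line at t=3.2069; Δt_x=1.0353, Δt_y=3.8637
    x: enter (3,4) at t=0.6005
    x: enter (2,4) at t=1.6357
    x: enter (1,4) at t=2.6710
    y: enter (1,3) at t=3.2069 ← occupied
  → r_1 = 3.2069
beam 2: φ=-45°, α=285°
  dir = (cos 285°, sin 285°) = (0.2588, -0.9659); from cell (4,4)
  next x-line at t=1.6228, next y-line at t=0.8593; Δt_x=3.8637, Δt_y=1.0353
    y: enter (4,3) at t=0.8593
    x: enter (5,3) at t=1.6228
    y: enter (5,2) at t=1.8946
    y: enter (5,1) at t=2.9298
    y: enter (5,0) at t=3.9651 ← occupied
  → r_2 = 3.9651
beam 3: φ=45°, α=15°
  dir = (cos 15°, sin 15°) = (0.9659, 0.2588); from cell (4,4)
  next x-line at t=0.4348, next y-line at t=0.6568; Δt_x=1.0353, Δt_y=3.8637
    x: enter (5,4) at t=0.4348
    y: enter (5,5) at t=0.6568
    x: enter (6,5) at t=1.4701 ← occupied
  → r_3 = 1.4701
beam 4: φ=135°, α=105°
  dir = (cos 105°, sin 105°) = (-0.2588, 0.9659); from cell (4,4)
  next x-line at t=2.2409, next y-line at t=0.1760; Δt_x=3.8637, Δt_y=1.0353
    y: enter (4,5) at t=0.1760
    y: enter (4,6) at t=1.2113
    x: enter (3,6) at t=2.2409
    y: enter (3,7) at t=2.2465 ← occupied
  → r_4 = 2.2465

ranges = [3.2069, 3.9651, 1.4701, 2.2465]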